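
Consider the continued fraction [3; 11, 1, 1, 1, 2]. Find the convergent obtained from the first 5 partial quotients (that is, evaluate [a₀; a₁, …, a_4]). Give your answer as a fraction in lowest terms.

Starting at the tail and folding back:
Start with 1.
1 + 1/(1/1) = 1 + 1/1 = 2/1
1 + 1/(2/1) = 1 + 1/2 = 3/2
11 + 1/(3/2) = 11 + 2/3 = 35/3
3 + 1/(35/3) = 3 + 3/35 = 108/35

108/35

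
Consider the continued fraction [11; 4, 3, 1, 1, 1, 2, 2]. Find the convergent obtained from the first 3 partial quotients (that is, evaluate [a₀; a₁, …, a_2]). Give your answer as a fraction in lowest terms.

Compute successive convergents:
a_0 = 11: 11/1
a_1 = 4: 45/4
a_2 = 3: 146/13

146/13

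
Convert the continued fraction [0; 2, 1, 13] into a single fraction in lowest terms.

14/41

Build up convergents one term at a time:
a_0 = 0: 0/1
a_1 = 2: 1/2
a_2 = 1: 1/3
a_3 = 13: 14/41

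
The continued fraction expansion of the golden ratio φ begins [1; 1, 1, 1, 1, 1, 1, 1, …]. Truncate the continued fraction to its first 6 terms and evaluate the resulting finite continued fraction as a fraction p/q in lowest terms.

13/8

Work from the innermost term outward:
Start with 1.
1 + 1/(1/1) = 1 + 1/1 = 2/1
1 + 1/(2/1) = 1 + 1/2 = 3/2
1 + 1/(3/2) = 1 + 2/3 = 5/3
1 + 1/(5/3) = 1 + 3/5 = 8/5
1 + 1/(8/5) = 1 + 5/8 = 13/8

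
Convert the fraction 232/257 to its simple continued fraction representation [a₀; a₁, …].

Repeatedly divide and take the remainder:
232 ÷ 257 → quotient 0, remainder 232
257 ÷ 232 → quotient 1, remainder 25
232 ÷ 25 → quotient 9, remainder 7
25 ÷ 7 → quotient 3, remainder 4
7 ÷ 4 → quotient 1, remainder 3
4 ÷ 3 → quotient 1, remainder 1
3 ÷ 1 → quotient 3, remainder 0

[0; 1, 9, 3, 1, 1, 3]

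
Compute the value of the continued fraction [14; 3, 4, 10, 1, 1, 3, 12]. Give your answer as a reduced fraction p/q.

172772/12075

a_0 = 14: 14/1
a_1 = 3: 43/3
a_2 = 4: 186/13
a_3 = 10: 1903/133
a_4 = 1: 2089/146
a_5 = 1: 3992/279
a_6 = 3: 14065/983
a_7 = 12: 172772/12075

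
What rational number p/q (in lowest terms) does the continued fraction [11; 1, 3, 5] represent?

247/21

Work from the innermost term outward:
Start with 5.
3 + 1/(5/1) = 3 + 1/5 = 16/5
1 + 1/(16/5) = 1 + 5/16 = 21/16
11 + 1/(21/16) = 11 + 16/21 = 247/21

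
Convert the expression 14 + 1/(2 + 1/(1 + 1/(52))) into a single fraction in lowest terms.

Collapse the nested fraction from the inside out:
Start with 52.
1 + 1/(52/1) = 1 + 1/52 = 53/52
2 + 1/(53/52) = 2 + 52/53 = 158/53
14 + 1/(158/53) = 14 + 53/158 = 2265/158

2265/158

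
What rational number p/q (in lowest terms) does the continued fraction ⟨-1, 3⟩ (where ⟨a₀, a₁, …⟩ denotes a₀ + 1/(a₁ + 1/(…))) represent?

Start with 3.
-1 + 1/(3/1) = -1 + 1/3 = -2/3

-2/3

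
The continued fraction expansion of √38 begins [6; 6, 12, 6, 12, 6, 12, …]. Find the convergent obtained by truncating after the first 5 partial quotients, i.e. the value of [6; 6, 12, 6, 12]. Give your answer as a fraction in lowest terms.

33294/5401

a_0 = 6: 6/1
a_1 = 6: 37/6
a_2 = 12: 450/73
a_3 = 6: 2737/444
a_4 = 12: 33294/5401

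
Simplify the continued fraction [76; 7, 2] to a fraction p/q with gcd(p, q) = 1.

1142/15

Work from the innermost term outward:
Start with 2.
7 + 1/(2/1) = 7 + 1/2 = 15/2
76 + 1/(15/2) = 76 + 2/15 = 1142/15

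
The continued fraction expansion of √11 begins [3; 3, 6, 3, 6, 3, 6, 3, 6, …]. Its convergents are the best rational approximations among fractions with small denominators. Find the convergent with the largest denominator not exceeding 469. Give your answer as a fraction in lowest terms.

List convergents until the denominator exceeds the bound:
a_0 = 3: 3/1  (≤ bound)
a_1 = 3: 10/3  (≤ bound)
a_2 = 6: 63/19  (≤ bound)
a_3 = 3: 199/60  (≤ bound)
a_4 = 6: 1257/379  (≤ bound)
a_5 = 3: 3970/1197  (> 469, stop)

1257/379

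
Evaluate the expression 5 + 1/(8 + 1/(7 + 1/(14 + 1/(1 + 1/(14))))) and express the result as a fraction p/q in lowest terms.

66023/12888

Compute successive convergents:
a_0 = 5: 5/1
a_1 = 8: 41/8
a_2 = 7: 292/57
a_3 = 14: 4129/806
a_4 = 1: 4421/863
a_5 = 14: 66023/12888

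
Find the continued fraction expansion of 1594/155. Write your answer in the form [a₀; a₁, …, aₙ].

[10; 3, 1, 1, 10, 2]

Apply division with remainder until the remainder is 0:
1594 ÷ 155 → quotient 10, remainder 44
155 ÷ 44 → quotient 3, remainder 23
44 ÷ 23 → quotient 1, remainder 21
23 ÷ 21 → quotient 1, remainder 2
21 ÷ 2 → quotient 10, remainder 1
2 ÷ 1 → quotient 2, remainder 0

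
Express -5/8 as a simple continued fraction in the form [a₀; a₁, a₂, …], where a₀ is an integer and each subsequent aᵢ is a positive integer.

Repeatedly divide and take the remainder:
⌊-5/8⌋ = -1, remainder 3
⌊8/3⌋ = 2, remainder 2
⌊3/2⌋ = 1, remainder 1
⌊2/1⌋ = 2, remainder 0

[-1; 2, 1, 2]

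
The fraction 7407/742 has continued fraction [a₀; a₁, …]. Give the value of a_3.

7407 = 9·742 + 729, so a_0 = 9
742 = 1·729 + 13, so a_1 = 1
729 = 56·13 + 1, so a_2 = 56
13 = 13·1 + 0, so a_3 = 13

13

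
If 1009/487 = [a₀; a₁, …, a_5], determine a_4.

1

Run the Euclidean algorithm, recording each quotient:
1009 = 2·487 + 35, so a_0 = 2
487 = 13·35 + 32, so a_1 = 13
35 = 1·32 + 3, so a_2 = 1
32 = 10·3 + 2, so a_3 = 10
3 = 1·2 + 1, so a_4 = 1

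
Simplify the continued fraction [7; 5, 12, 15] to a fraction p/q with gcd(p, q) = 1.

Start with 15.
12 + 1/(15/1) = 12 + 1/15 = 181/15
5 + 1/(181/15) = 5 + 15/181 = 920/181
7 + 1/(920/181) = 7 + 181/920 = 6621/920

6621/920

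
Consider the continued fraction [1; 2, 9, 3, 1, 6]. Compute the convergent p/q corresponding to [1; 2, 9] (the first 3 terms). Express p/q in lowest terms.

Start with 9.
2 + 1/(9/1) = 2 + 1/9 = 19/9
1 + 1/(19/9) = 1 + 9/19 = 28/19

28/19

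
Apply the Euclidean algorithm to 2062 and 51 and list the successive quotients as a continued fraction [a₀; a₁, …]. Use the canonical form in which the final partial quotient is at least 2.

[40; 2, 3, 7]

Repeatedly divide and take the remainder:
2062 = 40·51 + 22, so a_0 = 40
51 = 2·22 + 7, so a_1 = 2
22 = 3·7 + 1, so a_2 = 3
7 = 7·1 + 0, so a_3 = 7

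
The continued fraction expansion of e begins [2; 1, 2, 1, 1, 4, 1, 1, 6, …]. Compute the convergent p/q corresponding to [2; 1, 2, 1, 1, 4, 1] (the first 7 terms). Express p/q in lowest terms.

106/39

Build up convergents one term at a time:
a_0 = 2: 2/1
a_1 = 1: 3/1
a_2 = 2: 8/3
a_3 = 1: 11/4
a_4 = 1: 19/7
a_5 = 4: 87/32
a_6 = 1: 106/39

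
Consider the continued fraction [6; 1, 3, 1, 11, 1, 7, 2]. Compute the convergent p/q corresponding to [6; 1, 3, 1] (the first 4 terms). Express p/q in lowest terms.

34/5

Work from the innermost term outward:
Start with 1.
3 + 1/(1/1) = 3 + 1/1 = 4/1
1 + 1/(4/1) = 1 + 1/4 = 5/4
6 + 1/(5/4) = 6 + 4/5 = 34/5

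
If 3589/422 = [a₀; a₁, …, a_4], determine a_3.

Run the Euclidean algorithm, recording each quotient:
3589 ÷ 422 → quotient 8, remainder 213
422 ÷ 213 → quotient 1, remainder 209
213 ÷ 209 → quotient 1, remainder 4
209 ÷ 4 → quotient 52, remainder 1

52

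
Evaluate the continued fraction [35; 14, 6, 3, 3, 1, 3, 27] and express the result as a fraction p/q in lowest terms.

Use the convergent recurrence hₖ = aₖ·hₖ₋₁ + hₖ₋₂ (and likewise for the denominators kₖ):
a_0 = 35: 35/1
a_1 = 14: 491/14
a_2 = 6: 2981/85
a_3 = 3: 9434/269
a_4 = 3: 31283/892
a_5 = 1: 40717/1161
a_6 = 3: 153434/4375
a_7 = 27: 4183435/119286

4183435/119286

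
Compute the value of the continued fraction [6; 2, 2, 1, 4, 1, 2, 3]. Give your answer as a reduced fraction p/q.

Start with 3.
2 + 1/(3/1) = 2 + 1/3 = 7/3
1 + 1/(7/3) = 1 + 3/7 = 10/7
4 + 1/(10/7) = 4 + 7/10 = 47/10
1 + 1/(47/10) = 1 + 10/47 = 57/47
2 + 1/(57/47) = 2 + 47/57 = 161/57
2 + 1/(161/57) = 2 + 57/161 = 379/161
6 + 1/(379/161) = 6 + 161/379 = 2435/379

2435/379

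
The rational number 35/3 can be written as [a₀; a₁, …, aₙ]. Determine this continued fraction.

[11; 1, 2]

Repeatedly divide and take the remainder:
35 ÷ 3 → quotient 11, remainder 2
3 ÷ 2 → quotient 1, remainder 1
2 ÷ 1 → quotient 2, remainder 0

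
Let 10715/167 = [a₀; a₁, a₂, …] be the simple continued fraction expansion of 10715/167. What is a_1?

10715 = 64·167 + 27, so a_0 = 64
167 = 6·27 + 5, so a_1 = 6

6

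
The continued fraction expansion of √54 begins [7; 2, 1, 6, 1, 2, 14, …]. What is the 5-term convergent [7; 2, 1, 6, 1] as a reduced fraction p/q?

a_0 = 7: 7/1
a_1 = 2: 15/2
a_2 = 1: 22/3
a_3 = 6: 147/20
a_4 = 1: 169/23

169/23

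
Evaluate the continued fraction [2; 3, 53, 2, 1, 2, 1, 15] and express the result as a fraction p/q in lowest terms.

a_0 = 2: 2/1
a_1 = 3: 7/3
a_2 = 53: 373/160
a_3 = 2: 753/323
a_4 = 1: 1126/483
a_5 = 2: 3005/1289
a_6 = 1: 4131/1772
a_7 = 15: 64970/27869

64970/27869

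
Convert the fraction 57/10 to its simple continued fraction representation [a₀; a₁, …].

[5; 1, 2, 3]

57 = 5·10 + 7, so a_0 = 5
10 = 1·7 + 3, so a_1 = 1
7 = 2·3 + 1, so a_2 = 2
3 = 3·1 + 0, so a_3 = 3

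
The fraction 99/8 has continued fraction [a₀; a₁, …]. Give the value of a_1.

Apply division with remainder until the remainder is 0:
99 = 12·8 + 3, so a_0 = 12
8 = 2·3 + 2, so a_1 = 2

2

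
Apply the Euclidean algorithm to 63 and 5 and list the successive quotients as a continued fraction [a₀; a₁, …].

[12; 1, 1, 2]

⌊63/5⌋ = 12, remainder 3
⌊5/3⌋ = 1, remainder 2
⌊3/2⌋ = 1, remainder 1
⌊2/1⌋ = 2, remainder 0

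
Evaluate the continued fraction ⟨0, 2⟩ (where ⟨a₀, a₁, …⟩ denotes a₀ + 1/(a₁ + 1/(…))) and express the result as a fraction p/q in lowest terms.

Build up convergents one term at a time:
a_0 = 0: 0/1
a_1 = 2: 1/2

1/2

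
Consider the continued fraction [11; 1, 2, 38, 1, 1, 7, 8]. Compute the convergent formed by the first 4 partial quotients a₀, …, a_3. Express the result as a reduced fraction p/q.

Start with 38.
2 + 1/(38/1) = 2 + 1/38 = 77/38
1 + 1/(77/38) = 1 + 38/77 = 115/77
11 + 1/(115/77) = 11 + 77/115 = 1342/115

1342/115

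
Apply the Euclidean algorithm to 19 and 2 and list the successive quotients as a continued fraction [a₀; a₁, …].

[9; 2]

19 ÷ 2 → quotient 9, remainder 1
2 ÷ 1 → quotient 2, remainder 0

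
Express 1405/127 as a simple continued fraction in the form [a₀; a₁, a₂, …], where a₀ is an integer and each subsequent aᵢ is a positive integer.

[11; 15, 1, 7]

1405 ÷ 127 → quotient 11, remainder 8
127 ÷ 8 → quotient 15, remainder 7
8 ÷ 7 → quotient 1, remainder 1
7 ÷ 1 → quotient 7, remainder 0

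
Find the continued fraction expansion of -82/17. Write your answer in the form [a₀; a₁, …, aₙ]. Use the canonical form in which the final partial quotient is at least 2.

Apply division with remainder until the remainder is 0:
-82 = -5·17 + 3, so a_0 = -5
17 = 5·3 + 2, so a_1 = 5
3 = 1·2 + 1, so a_2 = 1
2 = 2·1 + 0, so a_3 = 2

[-5; 5, 1, 2]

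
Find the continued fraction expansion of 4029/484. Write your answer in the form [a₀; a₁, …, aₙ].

Run the Euclidean algorithm, recording each quotient:
4029 = 8·484 + 157, so a_0 = 8
484 = 3·157 + 13, so a_1 = 3
157 = 12·13 + 1, so a_2 = 12
13 = 13·1 + 0, so a_3 = 13

[8; 3, 12, 13]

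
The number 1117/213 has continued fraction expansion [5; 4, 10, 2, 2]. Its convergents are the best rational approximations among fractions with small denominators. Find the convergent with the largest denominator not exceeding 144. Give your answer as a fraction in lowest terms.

a_0 = 5: 5/1  (≤ bound)
a_1 = 4: 21/4  (≤ bound)
a_2 = 10: 215/41  (≤ bound)
a_3 = 2: 451/86  (≤ bound)
a_4 = 2: 1117/213  (> 144, stop)

451/86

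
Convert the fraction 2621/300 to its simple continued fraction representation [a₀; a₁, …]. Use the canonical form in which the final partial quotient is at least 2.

[8; 1, 2, 1, 3, 1, 15]

2621 ÷ 300 → quotient 8, remainder 221
300 ÷ 221 → quotient 1, remainder 79
221 ÷ 79 → quotient 2, remainder 63
79 ÷ 63 → quotient 1, remainder 16
63 ÷ 16 → quotient 3, remainder 15
16 ÷ 15 → quotient 1, remainder 1
15 ÷ 1 → quotient 15, remainder 0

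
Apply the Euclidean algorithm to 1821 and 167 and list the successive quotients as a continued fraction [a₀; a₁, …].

[10; 1, 9, 2, 3, 2]

Repeatedly divide and take the remainder:
1821 = 10·167 + 151, so a_0 = 10
167 = 1·151 + 16, so a_1 = 1
151 = 9·16 + 7, so a_2 = 9
16 = 2·7 + 2, so a_3 = 2
7 = 3·2 + 1, so a_4 = 3
2 = 2·1 + 0, so a_5 = 2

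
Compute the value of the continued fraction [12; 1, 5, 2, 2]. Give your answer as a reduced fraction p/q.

Starting at the tail and folding back:
Start with 2.
2 + 1/(2/1) = 2 + 1/2 = 5/2
5 + 1/(5/2) = 5 + 2/5 = 27/5
1 + 1/(27/5) = 1 + 5/27 = 32/27
12 + 1/(32/27) = 12 + 27/32 = 411/32

411/32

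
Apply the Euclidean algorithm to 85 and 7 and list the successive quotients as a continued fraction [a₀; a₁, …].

85 ÷ 7 → quotient 12, remainder 1
7 ÷ 1 → quotient 7, remainder 0

[12; 7]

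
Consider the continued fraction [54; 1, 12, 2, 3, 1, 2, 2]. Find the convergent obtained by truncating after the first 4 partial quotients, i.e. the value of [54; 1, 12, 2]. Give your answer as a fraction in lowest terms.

1483/27

Start with 2.
12 + 1/(2/1) = 12 + 1/2 = 25/2
1 + 1/(25/2) = 1 + 2/25 = 27/25
54 + 1/(27/25) = 54 + 25/27 = 1483/27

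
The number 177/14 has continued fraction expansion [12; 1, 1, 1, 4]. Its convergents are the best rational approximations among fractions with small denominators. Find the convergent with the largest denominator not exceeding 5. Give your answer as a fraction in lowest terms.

a_0 = 12: 12/1  (≤ bound)
a_1 = 1: 13/1  (≤ bound)
a_2 = 1: 25/2  (≤ bound)
a_3 = 1: 38/3  (≤ bound)
a_4 = 4: 177/14  (> 5, stop)

38/3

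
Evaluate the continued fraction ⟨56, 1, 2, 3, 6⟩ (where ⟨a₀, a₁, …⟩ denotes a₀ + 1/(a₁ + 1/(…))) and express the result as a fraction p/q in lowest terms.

3572/63

Compute successive convergents:
a_0 = 56: 56/1
a_1 = 1: 57/1
a_2 = 2: 170/3
a_3 = 3: 567/10
a_4 = 6: 3572/63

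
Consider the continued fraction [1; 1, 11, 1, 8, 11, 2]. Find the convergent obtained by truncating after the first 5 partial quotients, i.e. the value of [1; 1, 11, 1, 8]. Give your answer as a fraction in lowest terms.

223/116

a_0 = 1: 1/1
a_1 = 1: 2/1
a_2 = 11: 23/12
a_3 = 1: 25/13
a_4 = 8: 223/116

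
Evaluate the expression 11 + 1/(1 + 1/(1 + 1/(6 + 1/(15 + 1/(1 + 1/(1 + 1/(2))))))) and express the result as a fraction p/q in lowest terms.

a_0 = 11: 11/1
a_1 = 1: 12/1
a_2 = 1: 23/2
a_3 = 6: 150/13
a_4 = 15: 2273/197
a_5 = 1: 2423/210
a_6 = 1: 4696/407
a_7 = 2: 11815/1024

11815/1024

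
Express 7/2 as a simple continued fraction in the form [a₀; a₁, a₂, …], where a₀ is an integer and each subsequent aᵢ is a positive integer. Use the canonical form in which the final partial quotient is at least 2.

Apply division with remainder until the remainder is 0:
7 ÷ 2 → quotient 3, remainder 1
2 ÷ 1 → quotient 2, remainder 0

[3; 2]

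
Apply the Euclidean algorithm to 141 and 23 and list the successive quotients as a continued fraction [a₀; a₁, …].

[6; 7, 1, 2]

Repeatedly divide and take the remainder:
⌊141/23⌋ = 6, remainder 3
⌊23/3⌋ = 7, remainder 2
⌊3/2⌋ = 1, remainder 1
⌊2/1⌋ = 2, remainder 0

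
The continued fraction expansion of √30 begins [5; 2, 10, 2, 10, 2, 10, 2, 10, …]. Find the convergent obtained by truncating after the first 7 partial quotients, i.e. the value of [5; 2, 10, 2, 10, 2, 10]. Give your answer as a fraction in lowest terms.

Start with 10.
2 + 1/(10/1) = 2 + 1/10 = 21/10
10 + 1/(21/10) = 10 + 10/21 = 220/21
2 + 1/(220/21) = 2 + 21/220 = 461/220
10 + 1/(461/220) = 10 + 220/461 = 4830/461
2 + 1/(4830/461) = 2 + 461/4830 = 10121/4830
5 + 1/(10121/4830) = 5 + 4830/10121 = 55435/10121

55435/10121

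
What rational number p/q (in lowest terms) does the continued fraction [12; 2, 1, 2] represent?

99/8

Collapse the nested fraction from the inside out:
Start with 2.
1 + 1/(2/1) = 1 + 1/2 = 3/2
2 + 1/(3/2) = 2 + 2/3 = 8/3
12 + 1/(8/3) = 12 + 3/8 = 99/8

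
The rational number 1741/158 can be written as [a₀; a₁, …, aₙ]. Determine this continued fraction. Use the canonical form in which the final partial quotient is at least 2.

⌊1741/158⌋ = 11, remainder 3
⌊158/3⌋ = 52, remainder 2
⌊3/2⌋ = 1, remainder 1
⌊2/1⌋ = 2, remainder 0

[11; 52, 1, 2]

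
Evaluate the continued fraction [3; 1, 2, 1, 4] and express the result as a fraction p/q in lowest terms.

71/19

Start with 4.
1 + 1/(4/1) = 1 + 1/4 = 5/4
2 + 1/(5/4) = 2 + 4/5 = 14/5
1 + 1/(14/5) = 1 + 5/14 = 19/14
3 + 1/(19/14) = 3 + 14/19 = 71/19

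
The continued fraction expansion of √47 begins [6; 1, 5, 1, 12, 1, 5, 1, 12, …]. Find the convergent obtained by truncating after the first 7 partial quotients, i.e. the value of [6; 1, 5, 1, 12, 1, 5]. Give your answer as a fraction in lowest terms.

Compute successive convergents:
a_0 = 6: 6/1
a_1 = 1: 7/1
a_2 = 5: 41/6
a_3 = 1: 48/7
a_4 = 12: 617/90
a_5 = 1: 665/97
a_6 = 5: 3942/575

3942/575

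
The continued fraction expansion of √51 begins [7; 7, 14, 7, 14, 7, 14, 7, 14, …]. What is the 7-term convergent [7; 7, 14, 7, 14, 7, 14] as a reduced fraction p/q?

Start with 14.
7 + 1/(14/1) = 7 + 1/14 = 99/14
14 + 1/(99/14) = 14 + 14/99 = 1400/99
7 + 1/(1400/99) = 7 + 99/1400 = 9899/1400
14 + 1/(9899/1400) = 14 + 1400/9899 = 139986/9899
7 + 1/(139986/9899) = 7 + 9899/139986 = 989801/139986
7 + 1/(989801/139986) = 7 + 139986/989801 = 7068593/989801

7068593/989801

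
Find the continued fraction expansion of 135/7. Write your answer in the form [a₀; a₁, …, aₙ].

[19; 3, 2]

135 = 19·7 + 2, so a_0 = 19
7 = 3·2 + 1, so a_1 = 3
2 = 2·1 + 0, so a_2 = 2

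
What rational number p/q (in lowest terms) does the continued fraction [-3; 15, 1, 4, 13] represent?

Starting at the tail and folding back:
Start with 13.
4 + 1/(13/1) = 4 + 1/13 = 53/13
1 + 1/(53/13) = 1 + 13/53 = 66/53
15 + 1/(66/53) = 15 + 53/66 = 1043/66
-3 + 1/(1043/66) = -3 + 66/1043 = -3063/1043

-3063/1043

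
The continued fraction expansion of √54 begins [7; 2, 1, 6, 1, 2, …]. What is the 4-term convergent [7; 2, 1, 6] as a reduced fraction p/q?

147/20

Start with 6.
1 + 1/(6/1) = 1 + 1/6 = 7/6
2 + 1/(7/6) = 2 + 6/7 = 20/7
7 + 1/(20/7) = 7 + 7/20 = 147/20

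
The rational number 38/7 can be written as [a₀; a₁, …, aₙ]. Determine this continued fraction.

[5; 2, 3]

Apply division with remainder until the remainder is 0:
38 ÷ 7 → quotient 5, remainder 3
7 ÷ 3 → quotient 2, remainder 1
3 ÷ 1 → quotient 3, remainder 0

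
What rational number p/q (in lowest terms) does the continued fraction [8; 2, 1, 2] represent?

67/8

Start with 2.
1 + 1/(2/1) = 1 + 1/2 = 3/2
2 + 1/(3/2) = 2 + 2/3 = 8/3
8 + 1/(8/3) = 8 + 3/8 = 67/8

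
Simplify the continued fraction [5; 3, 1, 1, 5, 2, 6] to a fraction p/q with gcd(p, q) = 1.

2900/549

Compute successive convergents:
a_0 = 5: 5/1
a_1 = 3: 16/3
a_2 = 1: 21/4
a_3 = 1: 37/7
a_4 = 5: 206/39
a_5 = 2: 449/85
a_6 = 6: 2900/549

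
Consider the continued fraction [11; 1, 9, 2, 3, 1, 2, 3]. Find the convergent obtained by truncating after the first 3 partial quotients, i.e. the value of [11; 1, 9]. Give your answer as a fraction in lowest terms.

a_0 = 11: 11/1
a_1 = 1: 12/1
a_2 = 9: 119/10

119/10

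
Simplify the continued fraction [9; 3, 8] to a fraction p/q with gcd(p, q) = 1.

233/25

Start with 8.
3 + 1/(8/1) = 3 + 1/8 = 25/8
9 + 1/(25/8) = 9 + 8/25 = 233/25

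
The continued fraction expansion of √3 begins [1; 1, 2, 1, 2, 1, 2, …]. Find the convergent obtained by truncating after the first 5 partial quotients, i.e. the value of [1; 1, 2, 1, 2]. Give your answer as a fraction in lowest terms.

Start with 2.
1 + 1/(2/1) = 1 + 1/2 = 3/2
2 + 1/(3/2) = 2 + 2/3 = 8/3
1 + 1/(8/3) = 1 + 3/8 = 11/8
1 + 1/(11/8) = 1 + 8/11 = 19/11

19/11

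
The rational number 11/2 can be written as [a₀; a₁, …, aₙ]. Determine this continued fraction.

[5; 2]

Repeatedly divide and take the remainder:
11 ÷ 2 → quotient 5, remainder 1
2 ÷ 1 → quotient 2, remainder 0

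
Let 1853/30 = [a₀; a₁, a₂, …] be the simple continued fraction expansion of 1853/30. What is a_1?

Run the Euclidean algorithm, recording each quotient:
⌊1853/30⌋ = 61, remainder 23
⌊30/23⌋ = 1, remainder 7

1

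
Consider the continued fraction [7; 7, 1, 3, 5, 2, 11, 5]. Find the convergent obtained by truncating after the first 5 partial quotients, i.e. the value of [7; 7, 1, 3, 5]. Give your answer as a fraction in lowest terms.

Start with 5.
3 + 1/(5/1) = 3 + 1/5 = 16/5
1 + 1/(16/5) = 1 + 5/16 = 21/16
7 + 1/(21/16) = 7 + 16/21 = 163/21
7 + 1/(163/21) = 7 + 21/163 = 1162/163

1162/163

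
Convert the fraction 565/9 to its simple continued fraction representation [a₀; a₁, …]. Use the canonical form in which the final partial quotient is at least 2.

565 ÷ 9 → quotient 62, remainder 7
9 ÷ 7 → quotient 1, remainder 2
7 ÷ 2 → quotient 3, remainder 1
2 ÷ 1 → quotient 2, remainder 0

[62; 1, 3, 2]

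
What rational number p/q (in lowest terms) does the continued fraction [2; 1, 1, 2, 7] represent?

96/37

Use the convergent recurrence hₖ = aₖ·hₖ₋₁ + hₖ₋₂ (and likewise for the denominators kₖ):
a_0 = 2: 2/1
a_1 = 1: 3/1
a_2 = 1: 5/2
a_3 = 2: 13/5
a_4 = 7: 96/37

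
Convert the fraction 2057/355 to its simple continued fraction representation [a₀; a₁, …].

⌊2057/355⌋ = 5, remainder 282
⌊355/282⌋ = 1, remainder 73
⌊282/73⌋ = 3, remainder 63
⌊73/63⌋ = 1, remainder 10
⌊63/10⌋ = 6, remainder 3
⌊10/3⌋ = 3, remainder 1
⌊3/1⌋ = 3, remainder 0

[5; 1, 3, 1, 6, 3, 3]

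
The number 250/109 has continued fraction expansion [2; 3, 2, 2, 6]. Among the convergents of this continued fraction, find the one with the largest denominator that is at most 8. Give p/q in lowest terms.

List convergents until the denominator exceeds the bound:
a_0 = 2: 2/1  (≤ bound)
a_1 = 3: 7/3  (≤ bound)
a_2 = 2: 16/7  (≤ bound)
a_3 = 2: 39/17  (> 8, stop)

16/7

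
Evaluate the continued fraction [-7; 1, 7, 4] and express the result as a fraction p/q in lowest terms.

Compute successive convergents:
a_0 = -7: -7/1
a_1 = 1: -6/1
a_2 = 7: -49/8
a_3 = 4: -202/33

-202/33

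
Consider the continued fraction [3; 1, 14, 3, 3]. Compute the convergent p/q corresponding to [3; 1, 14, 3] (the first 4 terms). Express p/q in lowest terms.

Build up convergents one term at a time:
a_0 = 3: 3/1
a_1 = 1: 4/1
a_2 = 14: 59/15
a_3 = 3: 181/46

181/46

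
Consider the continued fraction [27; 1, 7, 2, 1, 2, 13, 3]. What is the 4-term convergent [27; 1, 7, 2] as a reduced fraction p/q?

a_0 = 27: 27/1
a_1 = 1: 28/1
a_2 = 7: 223/8
a_3 = 2: 474/17

474/17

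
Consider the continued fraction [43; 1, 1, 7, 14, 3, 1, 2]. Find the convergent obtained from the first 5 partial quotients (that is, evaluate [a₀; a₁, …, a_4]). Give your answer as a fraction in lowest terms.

Start with 14.
7 + 1/(14/1) = 7 + 1/14 = 99/14
1 + 1/(99/14) = 1 + 14/99 = 113/99
1 + 1/(113/99) = 1 + 99/113 = 212/113
43 + 1/(212/113) = 43 + 113/212 = 9229/212

9229/212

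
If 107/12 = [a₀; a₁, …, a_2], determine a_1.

1

Apply division with remainder until the remainder is 0:
107 ÷ 12 → quotient 8, remainder 11
12 ÷ 11 → quotient 1, remainder 1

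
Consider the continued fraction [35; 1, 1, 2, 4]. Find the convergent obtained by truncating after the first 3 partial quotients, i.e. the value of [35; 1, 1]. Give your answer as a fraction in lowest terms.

71/2

Work from the innermost term outward:
Start with 1.
1 + 1/(1/1) = 1 + 1/1 = 2/1
35 + 1/(2/1) = 35 + 1/2 = 71/2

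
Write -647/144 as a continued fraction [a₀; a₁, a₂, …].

Apply division with remainder until the remainder is 0:
-647 = -5·144 + 73, so a_0 = -5
144 = 1·73 + 71, so a_1 = 1
73 = 1·71 + 2, so a_2 = 1
71 = 35·2 + 1, so a_3 = 35
2 = 2·1 + 0, so a_4 = 2

[-5; 1, 1, 35, 2]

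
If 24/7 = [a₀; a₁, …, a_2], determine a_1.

24 ÷ 7 → quotient 3, remainder 3
7 ÷ 3 → quotient 2, remainder 1

2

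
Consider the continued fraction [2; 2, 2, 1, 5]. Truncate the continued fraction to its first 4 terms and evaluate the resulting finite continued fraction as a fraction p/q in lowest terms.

17/7

Starting at the tail and folding back:
Start with 1.
2 + 1/(1/1) = 2 + 1/1 = 3/1
2 + 1/(3/1) = 2 + 1/3 = 7/3
2 + 1/(7/3) = 2 + 3/7 = 17/7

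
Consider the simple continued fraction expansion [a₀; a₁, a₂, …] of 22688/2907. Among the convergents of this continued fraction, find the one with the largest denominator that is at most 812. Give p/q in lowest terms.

679/87

List convergents until the denominator exceeds the bound:
a_0 = 7: 7/1  (≤ bound)
a_1 = 1: 8/1  (≤ bound)
a_2 = 4: 39/5  (≤ bound)
a_3 = 8: 320/41  (≤ bound)
a_4 = 2: 679/87  (≤ bound)
a_5 = 10: 7110/911  (> 812, stop)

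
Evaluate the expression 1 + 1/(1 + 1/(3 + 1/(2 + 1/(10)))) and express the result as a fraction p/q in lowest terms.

167/94

Start with 10.
2 + 1/(10/1) = 2 + 1/10 = 21/10
3 + 1/(21/10) = 3 + 10/21 = 73/21
1 + 1/(73/21) = 1 + 21/73 = 94/73
1 + 1/(94/73) = 1 + 73/94 = 167/94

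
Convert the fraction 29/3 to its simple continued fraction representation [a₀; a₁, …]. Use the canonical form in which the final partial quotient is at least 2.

Repeatedly divide and take the remainder:
⌊29/3⌋ = 9, remainder 2
⌊3/2⌋ = 1, remainder 1
⌊2/1⌋ = 2, remainder 0

[9; 1, 2]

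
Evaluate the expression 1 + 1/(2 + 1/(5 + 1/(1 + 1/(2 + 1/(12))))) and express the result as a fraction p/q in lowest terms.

a_0 = 1: 1/1
a_1 = 2: 3/2
a_2 = 5: 16/11
a_3 = 1: 19/13
a_4 = 2: 54/37
a_5 = 12: 667/457

667/457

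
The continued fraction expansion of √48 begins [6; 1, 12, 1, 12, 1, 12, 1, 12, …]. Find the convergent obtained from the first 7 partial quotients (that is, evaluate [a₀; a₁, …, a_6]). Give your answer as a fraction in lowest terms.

17466/2521

a_0 = 6: 6/1
a_1 = 1: 7/1
a_2 = 12: 90/13
a_3 = 1: 97/14
a_4 = 12: 1254/181
a_5 = 1: 1351/195
a_6 = 12: 17466/2521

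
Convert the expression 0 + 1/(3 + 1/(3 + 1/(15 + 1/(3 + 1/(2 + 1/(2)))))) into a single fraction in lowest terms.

a_0 = 0: 0/1
a_1 = 3: 1/3
a_2 = 3: 3/10
a_3 = 15: 46/153
a_4 = 3: 141/469
a_5 = 2: 328/1091
a_6 = 2: 797/2651

797/2651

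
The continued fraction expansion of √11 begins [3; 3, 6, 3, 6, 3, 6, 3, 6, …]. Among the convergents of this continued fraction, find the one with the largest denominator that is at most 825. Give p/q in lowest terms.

1257/379

a_0 = 3: 3/1  (≤ bound)
a_1 = 3: 10/3  (≤ bound)
a_2 = 6: 63/19  (≤ bound)
a_3 = 3: 199/60  (≤ bound)
a_4 = 6: 1257/379  (≤ bound)
a_5 = 3: 3970/1197  (> 825, stop)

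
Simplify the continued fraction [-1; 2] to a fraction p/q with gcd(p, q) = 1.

-1/2

Starting at the tail and folding back:
Start with 2.
-1 + 1/(2/1) = -1 + 1/2 = -1/2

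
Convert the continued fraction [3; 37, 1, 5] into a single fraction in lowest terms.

687/227

Use the convergent recurrence hₖ = aₖ·hₖ₋₁ + hₖ₋₂ (and likewise for the denominators kₖ):
a_0 = 3: 3/1
a_1 = 37: 112/37
a_2 = 1: 115/38
a_3 = 5: 687/227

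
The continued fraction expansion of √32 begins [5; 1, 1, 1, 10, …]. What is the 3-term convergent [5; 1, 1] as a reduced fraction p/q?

a_0 = 5: 5/1
a_1 = 1: 6/1
a_2 = 1: 11/2

11/2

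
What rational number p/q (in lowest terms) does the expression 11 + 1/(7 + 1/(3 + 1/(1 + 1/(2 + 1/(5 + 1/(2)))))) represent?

10447/938

Work from the innermost term outward:
Start with 2.
5 + 1/(2/1) = 5 + 1/2 = 11/2
2 + 1/(11/2) = 2 + 2/11 = 24/11
1 + 1/(24/11) = 1 + 11/24 = 35/24
3 + 1/(35/24) = 3 + 24/35 = 129/35
7 + 1/(129/35) = 7 + 35/129 = 938/129
11 + 1/(938/129) = 11 + 129/938 = 10447/938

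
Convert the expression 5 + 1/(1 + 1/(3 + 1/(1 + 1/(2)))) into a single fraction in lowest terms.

Collapse the nested fraction from the inside out:
Start with 2.
1 + 1/(2/1) = 1 + 1/2 = 3/2
3 + 1/(3/2) = 3 + 2/3 = 11/3
1 + 1/(11/3) = 1 + 3/11 = 14/11
5 + 1/(14/11) = 5 + 11/14 = 81/14

81/14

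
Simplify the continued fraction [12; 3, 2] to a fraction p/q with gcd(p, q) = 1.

86/7

a_0 = 12: 12/1
a_1 = 3: 37/3
a_2 = 2: 86/7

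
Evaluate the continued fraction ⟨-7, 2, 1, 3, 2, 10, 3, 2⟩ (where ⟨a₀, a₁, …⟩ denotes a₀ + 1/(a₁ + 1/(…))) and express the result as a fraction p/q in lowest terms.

Use the convergent recurrence hₖ = aₖ·hₖ₋₁ + hₖ₋₂ (and likewise for the denominators kₖ):
a_0 = -7: -7/1
a_1 = 2: -13/2
a_2 = 1: -20/3
a_3 = 3: -73/11
a_4 = 2: -166/25
a_5 = 10: -1733/261
a_6 = 3: -5365/808
a_7 = 2: -12463/1877

-12463/1877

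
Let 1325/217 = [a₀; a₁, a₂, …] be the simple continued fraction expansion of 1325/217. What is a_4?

3

1325 ÷ 217 → quotient 6, remainder 23
217 ÷ 23 → quotient 9, remainder 10
23 ÷ 10 → quotient 2, remainder 3
10 ÷ 3 → quotient 3, remainder 1
3 ÷ 1 → quotient 3, remainder 0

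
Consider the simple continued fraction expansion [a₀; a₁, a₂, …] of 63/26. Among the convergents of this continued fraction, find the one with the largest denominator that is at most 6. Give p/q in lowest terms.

12/5

a_0 = 2: 2/1  (≤ bound)
a_1 = 2: 5/2  (≤ bound)
a_2 = 2: 12/5  (≤ bound)
a_3 = 1: 17/7  (> 6, stop)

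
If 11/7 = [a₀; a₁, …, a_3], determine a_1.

11 = 1·7 + 4, so a_0 = 1
7 = 1·4 + 3, so a_1 = 1

1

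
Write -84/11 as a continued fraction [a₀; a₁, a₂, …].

[-8; 2, 1, 3]

-84 ÷ 11 → quotient -8, remainder 4
11 ÷ 4 → quotient 2, remainder 3
4 ÷ 3 → quotient 1, remainder 1
3 ÷ 1 → quotient 3, remainder 0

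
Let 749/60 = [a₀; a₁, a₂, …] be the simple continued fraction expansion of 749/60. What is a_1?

2

749 = 12·60 + 29, so a_0 = 12
60 = 2·29 + 2, so a_1 = 2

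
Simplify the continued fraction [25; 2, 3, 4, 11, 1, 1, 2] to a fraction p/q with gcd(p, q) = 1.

45144/1775

Work from the innermost term outward:
Start with 2.
1 + 1/(2/1) = 1 + 1/2 = 3/2
1 + 1/(3/2) = 1 + 2/3 = 5/3
11 + 1/(5/3) = 11 + 3/5 = 58/5
4 + 1/(58/5) = 4 + 5/58 = 237/58
3 + 1/(237/58) = 3 + 58/237 = 769/237
2 + 1/(769/237) = 2 + 237/769 = 1775/769
25 + 1/(1775/769) = 25 + 769/1775 = 45144/1775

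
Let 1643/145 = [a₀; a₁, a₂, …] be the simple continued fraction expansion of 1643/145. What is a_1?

3

⌊1643/145⌋ = 11, remainder 48
⌊145/48⌋ = 3, remainder 1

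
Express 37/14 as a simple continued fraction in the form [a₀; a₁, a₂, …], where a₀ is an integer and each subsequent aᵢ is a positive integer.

[2; 1, 1, 1, 4]

Repeatedly divide and take the remainder:
⌊37/14⌋ = 2, remainder 9
⌊14/9⌋ = 1, remainder 5
⌊9/5⌋ = 1, remainder 4
⌊5/4⌋ = 1, remainder 1
⌊4/1⌋ = 4, remainder 0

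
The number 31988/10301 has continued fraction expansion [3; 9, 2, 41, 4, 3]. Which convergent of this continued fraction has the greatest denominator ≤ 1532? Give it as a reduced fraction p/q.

2447/788

a_0 = 3: 3/1  (≤ bound)
a_1 = 9: 28/9  (≤ bound)
a_2 = 2: 59/19  (≤ bound)
a_3 = 41: 2447/788  (≤ bound)
a_4 = 4: 9847/3171  (> 1532, stop)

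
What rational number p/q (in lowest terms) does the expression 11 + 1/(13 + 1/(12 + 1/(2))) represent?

3622/327

Use the convergent recurrence hₖ = aₖ·hₖ₋₁ + hₖ₋₂ (and likewise for the denominators kₖ):
a_0 = 11: 11/1
a_1 = 13: 144/13
a_2 = 12: 1739/157
a_3 = 2: 3622/327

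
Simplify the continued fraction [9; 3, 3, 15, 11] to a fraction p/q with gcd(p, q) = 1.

15746/1693

Work from the innermost term outward:
Start with 11.
15 + 1/(11/1) = 15 + 1/11 = 166/11
3 + 1/(166/11) = 3 + 11/166 = 509/166
3 + 1/(509/166) = 3 + 166/509 = 1693/509
9 + 1/(1693/509) = 9 + 509/1693 = 15746/1693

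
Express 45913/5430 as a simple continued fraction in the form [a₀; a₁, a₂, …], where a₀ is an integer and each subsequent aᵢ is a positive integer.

⌊45913/5430⌋ = 8, remainder 2473
⌊5430/2473⌋ = 2, remainder 484
⌊2473/484⌋ = 5, remainder 53
⌊484/53⌋ = 9, remainder 7
⌊53/7⌋ = 7, remainder 4
⌊7/4⌋ = 1, remainder 3
⌊4/3⌋ = 1, remainder 1
⌊3/1⌋ = 3, remainder 0

[8; 2, 5, 9, 7, 1, 1, 3]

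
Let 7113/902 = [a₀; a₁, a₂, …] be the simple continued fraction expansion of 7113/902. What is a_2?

Repeatedly divide and take the remainder:
⌊7113/902⌋ = 7, remainder 799
⌊902/799⌋ = 1, remainder 103
⌊799/103⌋ = 7, remainder 78

7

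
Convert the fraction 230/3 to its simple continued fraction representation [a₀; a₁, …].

[76; 1, 2]

Run the Euclidean algorithm, recording each quotient:
230 ÷ 3 → quotient 76, remainder 2
3 ÷ 2 → quotient 1, remainder 1
2 ÷ 1 → quotient 2, remainder 0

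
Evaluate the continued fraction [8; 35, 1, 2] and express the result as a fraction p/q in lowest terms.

Start with 2.
1 + 1/(2/1) = 1 + 1/2 = 3/2
35 + 1/(3/2) = 35 + 2/3 = 107/3
8 + 1/(107/3) = 8 + 3/107 = 859/107

859/107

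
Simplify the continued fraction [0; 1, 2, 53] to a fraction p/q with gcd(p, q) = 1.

107/160

Compute successive convergents:
a_0 = 0: 0/1
a_1 = 1: 1/1
a_2 = 2: 2/3
a_3 = 53: 107/160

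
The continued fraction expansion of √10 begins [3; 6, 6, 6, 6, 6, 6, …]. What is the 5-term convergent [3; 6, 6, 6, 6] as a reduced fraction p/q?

Start with 6.
6 + 1/(6/1) = 6 + 1/6 = 37/6
6 + 1/(37/6) = 6 + 6/37 = 228/37
6 + 1/(228/37) = 6 + 37/228 = 1405/228
3 + 1/(1405/228) = 3 + 228/1405 = 4443/1405

4443/1405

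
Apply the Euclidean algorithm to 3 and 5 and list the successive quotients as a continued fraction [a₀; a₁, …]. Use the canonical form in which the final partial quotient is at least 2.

Run the Euclidean algorithm, recording each quotient:
⌊3/5⌋ = 0, remainder 3
⌊5/3⌋ = 1, remainder 2
⌊3/2⌋ = 1, remainder 1
⌊2/1⌋ = 2, remainder 0

[0; 1, 1, 2]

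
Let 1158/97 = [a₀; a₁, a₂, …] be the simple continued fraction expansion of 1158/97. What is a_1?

1158 ÷ 97 → quotient 11, remainder 91
97 ÷ 91 → quotient 1, remainder 6

1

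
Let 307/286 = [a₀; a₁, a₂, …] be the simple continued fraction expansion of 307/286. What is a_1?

307 = 1·286 + 21, so a_0 = 1
286 = 13·21 + 13, so a_1 = 13

13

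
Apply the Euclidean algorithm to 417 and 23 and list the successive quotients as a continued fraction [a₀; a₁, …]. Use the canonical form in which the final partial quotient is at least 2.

[18; 7, 1, 2]

417 ÷ 23 → quotient 18, remainder 3
23 ÷ 3 → quotient 7, remainder 2
3 ÷ 2 → quotient 1, remainder 1
2 ÷ 1 → quotient 2, remainder 0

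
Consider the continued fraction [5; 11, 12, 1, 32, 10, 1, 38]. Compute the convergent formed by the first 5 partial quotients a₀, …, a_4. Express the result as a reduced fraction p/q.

Compute successive convergents:
a_0 = 5: 5/1
a_1 = 11: 56/11
a_2 = 12: 677/133
a_3 = 1: 733/144
a_4 = 32: 24133/4741

24133/4741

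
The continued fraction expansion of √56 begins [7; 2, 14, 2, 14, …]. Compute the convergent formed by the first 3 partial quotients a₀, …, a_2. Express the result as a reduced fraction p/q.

Use the convergent recurrence hₖ = aₖ·hₖ₋₁ + hₖ₋₂ (and likewise for the denominators kₖ):
a_0 = 7: 7/1
a_1 = 2: 15/2
a_2 = 14: 217/29

217/29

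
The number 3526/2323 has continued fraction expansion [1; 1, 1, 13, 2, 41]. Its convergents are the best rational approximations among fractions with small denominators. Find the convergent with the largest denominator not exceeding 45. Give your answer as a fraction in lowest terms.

41/27

a_0 = 1: 1/1  (≤ bound)
a_1 = 1: 2/1  (≤ bound)
a_2 = 1: 3/2  (≤ bound)
a_3 = 13: 41/27  (≤ bound)
a_4 = 2: 85/56  (> 45, stop)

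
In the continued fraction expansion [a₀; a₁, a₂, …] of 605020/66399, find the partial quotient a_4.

12

⌊605020/66399⌋ = 9, remainder 7429
⌊66399/7429⌋ = 8, remainder 6967
⌊7429/6967⌋ = 1, remainder 462
⌊6967/462⌋ = 15, remainder 37
⌊462/37⌋ = 12, remainder 18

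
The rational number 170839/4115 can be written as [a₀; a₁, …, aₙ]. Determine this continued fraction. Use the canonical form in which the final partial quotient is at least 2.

Repeatedly divide and take the remainder:
170839 = 41·4115 + 2124, so a_0 = 41
4115 = 1·2124 + 1991, so a_1 = 1
2124 = 1·1991 + 133, so a_2 = 1
1991 = 14·133 + 129, so a_3 = 14
133 = 1·129 + 4, so a_4 = 1
129 = 32·4 + 1, so a_5 = 32
4 = 4·1 + 0, so a_6 = 4

[41; 1, 1, 14, 1, 32, 4]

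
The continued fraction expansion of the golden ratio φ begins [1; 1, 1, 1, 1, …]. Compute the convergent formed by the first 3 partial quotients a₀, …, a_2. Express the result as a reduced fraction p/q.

Use the convergent recurrence hₖ = aₖ·hₖ₋₁ + hₖ₋₂ (and likewise for the denominators kₖ):
a_0 = 1: 1/1
a_1 = 1: 2/1
a_2 = 1: 3/2

3/2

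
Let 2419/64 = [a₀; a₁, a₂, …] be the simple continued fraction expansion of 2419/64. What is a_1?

1

⌊2419/64⌋ = 37, remainder 51
⌊64/51⌋ = 1, remainder 13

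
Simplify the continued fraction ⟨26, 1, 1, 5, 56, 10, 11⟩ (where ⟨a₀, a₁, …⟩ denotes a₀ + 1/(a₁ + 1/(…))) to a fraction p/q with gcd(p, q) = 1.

Work from the innermost term outward:
Start with 11.
10 + 1/(11/1) = 10 + 1/11 = 111/11
56 + 1/(111/11) = 56 + 11/111 = 6227/111
5 + 1/(6227/111) = 5 + 111/6227 = 31246/6227
1 + 1/(31246/6227) = 1 + 6227/31246 = 37473/31246
1 + 1/(37473/31246) = 1 + 31246/37473 = 68719/37473
26 + 1/(68719/37473) = 26 + 37473/68719 = 1824167/68719

1824167/68719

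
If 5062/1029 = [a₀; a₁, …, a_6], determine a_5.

1

Run the Euclidean algorithm, recording each quotient:
⌊5062/1029⌋ = 4, remainder 946
⌊1029/946⌋ = 1, remainder 83
⌊946/83⌋ = 11, remainder 33
⌊83/33⌋ = 2, remainder 17
⌊33/17⌋ = 1, remainder 16
⌊17/16⌋ = 1, remainder 1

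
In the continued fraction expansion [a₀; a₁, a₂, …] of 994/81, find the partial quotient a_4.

994 = 12·81 + 22, so a_0 = 12
81 = 3·22 + 15, so a_1 = 3
22 = 1·15 + 7, so a_2 = 1
15 = 2·7 + 1, so a_3 = 2
7 = 7·1 + 0, so a_4 = 7

7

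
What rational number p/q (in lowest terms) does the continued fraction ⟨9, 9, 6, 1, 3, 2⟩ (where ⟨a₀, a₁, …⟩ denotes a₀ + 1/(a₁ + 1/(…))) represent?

a_0 = 9: 9/1
a_1 = 9: 82/9
a_2 = 6: 501/55
a_3 = 1: 583/64
a_4 = 3: 2250/247
a_5 = 2: 5083/558

5083/558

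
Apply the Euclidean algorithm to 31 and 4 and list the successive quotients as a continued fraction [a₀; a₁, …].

[7; 1, 3]

31 = 7·4 + 3, so a_0 = 7
4 = 1·3 + 1, so a_1 = 1
3 = 3·1 + 0, so a_2 = 3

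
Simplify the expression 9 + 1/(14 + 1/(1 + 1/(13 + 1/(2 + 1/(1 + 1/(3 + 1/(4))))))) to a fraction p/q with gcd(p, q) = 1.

91377/10078

Build up convergents one term at a time:
a_0 = 9: 9/1
a_1 = 14: 127/14
a_2 = 1: 136/15
a_3 = 13: 1895/209
a_4 = 2: 3926/433
a_5 = 1: 5821/642
a_6 = 3: 21389/2359
a_7 = 4: 91377/10078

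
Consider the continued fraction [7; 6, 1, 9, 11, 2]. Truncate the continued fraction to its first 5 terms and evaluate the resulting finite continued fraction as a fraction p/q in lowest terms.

5473/766

Use the convergent recurrence hₖ = aₖ·hₖ₋₁ + hₖ₋₂ (and likewise for the denominators kₖ):
a_0 = 7: 7/1
a_1 = 6: 43/6
a_2 = 1: 50/7
a_3 = 9: 493/69
a_4 = 11: 5473/766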